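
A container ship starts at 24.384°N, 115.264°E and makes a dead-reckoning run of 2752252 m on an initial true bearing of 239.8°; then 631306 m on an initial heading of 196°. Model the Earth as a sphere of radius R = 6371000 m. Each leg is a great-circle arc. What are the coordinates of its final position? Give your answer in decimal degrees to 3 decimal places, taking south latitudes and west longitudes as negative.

latitude 5.090°, longitude 92.098°

Apply the spherical direct solution leg by leg, carrying full precision between legs.
Leg 1: from (24.384°, 115.264°), δ = 2752252/6371000 = 0.431997 rad, θ = 239.8° → φ = 10.550°, λ = 93.667°.
Leg 2: from (10.550°, 93.667°), δ = 631306/6371000 = 0.099091 rad, θ = 196° → φ = 5.090°, λ = 92.098°.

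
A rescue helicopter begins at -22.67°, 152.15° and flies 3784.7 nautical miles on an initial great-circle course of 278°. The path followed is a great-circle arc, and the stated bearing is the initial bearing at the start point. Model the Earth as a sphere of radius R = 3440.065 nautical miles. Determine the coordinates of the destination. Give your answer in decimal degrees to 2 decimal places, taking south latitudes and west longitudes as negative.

latitude -3.46°, longitude 89.99°

Angular distance δ = d/R = 3784.7 / 3440.065 = 1.100183 rad.
With φ₁ = -22.67° = -0.395666 rad and θ = 278° = 4.852015 rad:
sin φ₂ = sin φ₁ cos δ + cos φ₁ sin δ cos θ = (-0.385423)(0.453433) + (0.922740)(0.891290)(0.139173) = -0.060304
φ₂ = asin(-0.060304) = -0.060340 rad = -3.46°.
Then Δλ = atan2(-0.814425, 0.430191) = -1.084833 rad, from sin θ sin δ cos φ₁ over cos δ − sin φ₁ sin φ₂.
λ₂ = λ₁ + Δλ = 89.99°.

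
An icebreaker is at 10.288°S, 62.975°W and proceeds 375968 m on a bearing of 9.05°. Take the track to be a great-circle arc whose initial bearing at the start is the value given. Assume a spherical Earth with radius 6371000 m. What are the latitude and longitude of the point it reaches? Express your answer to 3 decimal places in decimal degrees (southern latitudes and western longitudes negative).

Central angle δ = d/R = 0.059012 rad.
Start latitude φ₁ = -0.179559 rad; initial bearing θ = 0.157952 rad.
sin φ₂ = sin φ₁ cos δ + cos φ₁ sin δ cos θ = (-0.178596)(0.998259) + (0.983922)(0.058978)(0.987551) = -0.120978
φ₂ = asin(-0.120978) = -0.121275 rad = -6.949°.
Then Δλ = atan2(0.009128, 0.976653) = 0.009346 rad, from sin θ sin δ cos φ₁ over cos δ − sin φ₁ sin φ₂.
Hence λ₂ = -62.975° + 0.535° = -62.440°.

latitude -6.949°, longitude -62.440°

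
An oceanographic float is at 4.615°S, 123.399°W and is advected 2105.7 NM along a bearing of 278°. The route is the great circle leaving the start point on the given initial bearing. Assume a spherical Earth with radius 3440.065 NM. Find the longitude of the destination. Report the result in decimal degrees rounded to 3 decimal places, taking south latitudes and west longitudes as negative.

longitude -158.084°

The arc subtends δ = 2105.7/3440.065 = 0.612111 rad at the centre.
Start latitude φ₁ = -0.080547 rad; initial bearing θ = 4.852015 rad.
Destination latitude: φ₂ = arcsin( sin φ₁ cos δ + cos φ₁ sin δ cos θ ) = arcsin(0.013858) = 0.794°.
Then Δλ = atan2(-0.567159, 0.819552) = -0.605361 rad, from sin θ sin δ cos φ₁ over cos δ − sin φ₁ sin φ₂.
λ₂ = -123.399° + -34.685° = -158.084°.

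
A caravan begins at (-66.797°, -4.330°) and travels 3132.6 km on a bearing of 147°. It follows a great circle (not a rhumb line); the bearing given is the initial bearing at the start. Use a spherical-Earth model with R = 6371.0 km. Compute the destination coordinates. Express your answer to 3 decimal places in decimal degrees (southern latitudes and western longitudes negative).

Central angle δ = d/R = 0.491697 rad.
Start latitude φ₁ = -1.165828 rad; initial bearing θ = 2.565634 rad.
Destination latitude: φ₂ = arcsin( sin φ₁ cos δ + cos φ₁ sin δ cos θ ) = arcsin(-0.966232) = -75.068°.
Then Δλ = atan2(0.101309, -0.006545) = 1.635314 rad, from sin θ sin δ cos φ₁ over cos δ − sin φ₁ sin φ₂.
Hence λ₂ = -4.330° + 93.697° = 89.367°.

latitude -75.068°, longitude 89.367°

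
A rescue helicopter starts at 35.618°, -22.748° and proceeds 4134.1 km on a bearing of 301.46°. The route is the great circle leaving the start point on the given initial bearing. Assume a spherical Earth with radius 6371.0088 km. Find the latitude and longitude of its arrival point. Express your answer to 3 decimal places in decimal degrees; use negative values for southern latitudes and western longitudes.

δ = 4134.1/6371.0088 = 0.648893 rad (37.1788°).
Converting: φ₁ = 0.621651 rad, θ = 5.261470 rad.
sin φ₂ = sin φ₁ cos δ + cos φ₁ sin δ cos θ = (0.582378)(0.796754) + (0.812918)(0.604304)(0.521903) = 0.720397
φ₂ = asin(0.720397) = 0.804374 rad = 46.087°.
Δλ = atan2( sin θ sin δ cos φ₁ , cos δ − sin φ₁ sin φ₂ ) = atan2(-0.419038, 0.377210) = -0.837882 rad = -48.007°.
λ₂ = λ₁ + Δλ = -70.755°.

latitude 46.087°, longitude -70.755°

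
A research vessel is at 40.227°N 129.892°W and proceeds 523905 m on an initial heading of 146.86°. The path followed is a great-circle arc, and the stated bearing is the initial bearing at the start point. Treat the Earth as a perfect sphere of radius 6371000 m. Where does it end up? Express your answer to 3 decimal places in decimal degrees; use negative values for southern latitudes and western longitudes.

latitude 36.237°, longitude -126.701°

Central angle δ = d/R = 0.082233 rad.
Start latitude φ₁ = 0.702094 rad; initial bearing θ = 2.563191 rad.
sin φ₂ = sin φ₁ cos δ + cos φ₁ sin δ cos θ = (0.645818)(0.996621) + (0.763492)(0.082140)(-0.837337) = 0.591123
φ₂ = asin(0.591123) = 0.632450 rad = 36.237°.
For the longitude increment, Δλ = atan2( sin θ sin δ cos φ₁, cos δ − sin φ₁ sin φ₂ ) = atan2(0.034285, 0.614863) = 3.191°.
λ₂ = λ₁ + Δλ = -126.701°.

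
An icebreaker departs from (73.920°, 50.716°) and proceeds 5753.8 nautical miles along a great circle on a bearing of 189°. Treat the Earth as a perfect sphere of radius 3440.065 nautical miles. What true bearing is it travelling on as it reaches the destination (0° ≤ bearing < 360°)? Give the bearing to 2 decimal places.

The arc subtends δ = 5753.8/3440.065 = 1.672585 rad at the centre.
With φ₁ = 73.920° = 1.290147 rad and θ = 189° = 3.298672 rad:
Applying the spherical law of cosines for sides, sin φ₂ = sin φ₁ cos δ + cos φ₁ sin δ cos θ = -0.369790, so φ₂ = -21.703°.
Δλ = atan2( sin θ sin δ cos φ₁ , cos δ − sin φ₁ sin φ₂ ) = atan2(-0.043105, 0.253710) = -0.168291 rad = -9.642°.
λ₂ = λ₁ + Δλ = 41.074°.
The forward bearing on arrival equals the back-azimuth from the destination plus 180°.
Back-azimuth from P₂ (-21.70°, 41.07°) to P₁ (73.92°, 50.72°), with Δλ' = λ₁ − λ₂ = 9.64°: atan2( sin Δλ' cos φ₁ , cos φ₂ sin φ₁ − sin φ₂ cos φ₁ cos Δλ' ) = 2.67°.
Final bearing = (2.67° + 180°) mod 360° = 182.67°.

final bearing 182.67°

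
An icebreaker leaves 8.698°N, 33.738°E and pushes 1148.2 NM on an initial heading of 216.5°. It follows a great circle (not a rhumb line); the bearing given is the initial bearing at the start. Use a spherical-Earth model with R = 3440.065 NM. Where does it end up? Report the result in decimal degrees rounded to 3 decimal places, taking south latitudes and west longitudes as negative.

latitude -6.745°, longitude 22.422°

The arc subtends δ = 1148.2/3440.065 = 0.333773 rad at the centre.
Converting: φ₁ = 0.151809 rad, θ = 3.778638 rad.
Destination latitude: φ₂ = arcsin( sin φ₁ cos δ + cos φ₁ sin δ cos θ ) = arcsin(-0.117442) = -6.745°.
For the longitude increment, Δλ = atan2( sin θ sin δ cos φ₁, cos δ − sin φ₁ sin φ₂ ) = atan2(-0.192629, 0.962573) = -11.316°.
Hence λ₂ = 33.738° + -11.316° = 22.422°.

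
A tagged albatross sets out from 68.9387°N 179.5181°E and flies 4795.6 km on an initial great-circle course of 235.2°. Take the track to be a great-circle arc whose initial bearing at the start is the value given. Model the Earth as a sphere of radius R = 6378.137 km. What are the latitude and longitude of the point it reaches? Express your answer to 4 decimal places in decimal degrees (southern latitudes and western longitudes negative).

Central angle δ = d/R = 0.751881 rad.
With φ₁ = 68.9387° = 1.203207 rad and θ = 235.2° = 4.105014 rad:
Applying the spherical law of cosines for sides, sin φ₂ = sin φ₁ cos δ + cos φ₁ sin δ cos θ = 0.541529, so φ₂ = 32.7878°.
Δλ = atan2( sin θ sin δ cos φ₁ , cos δ − sin φ₁ sin φ₂ ) = atan2(-0.201553, 0.225053) = -0.730369 rad = -41.8470°.
λ₂ = 179.5181° + -41.8470° = 137.6711°.

latitude 32.7878°, longitude 137.6711°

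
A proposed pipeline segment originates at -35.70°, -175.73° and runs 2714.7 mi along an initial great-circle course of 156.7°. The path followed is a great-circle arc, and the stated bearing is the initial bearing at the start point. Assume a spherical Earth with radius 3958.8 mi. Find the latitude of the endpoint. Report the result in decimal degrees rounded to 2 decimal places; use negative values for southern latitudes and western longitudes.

latitude -67.51°

Central angle δ = d/R = 0.685738 rad.
Start latitude φ₁ = -0.623083 rad; initial bearing θ = 2.734931 rad.
Applying the spherical law of cosines for sides, sin φ₂ = sin φ₁ cos δ + cos φ₁ sin δ cos θ = -0.923941, so φ₂ = -67.51°.
Δλ = atan2( sin θ sin δ cos φ₁ , cos δ − sin φ₁ sin φ₂ ) = atan2(0.203408, 0.234794) = 0.713896 rad = 40.90°.
λ₂ = λ₁ + Δλ = -134.83°.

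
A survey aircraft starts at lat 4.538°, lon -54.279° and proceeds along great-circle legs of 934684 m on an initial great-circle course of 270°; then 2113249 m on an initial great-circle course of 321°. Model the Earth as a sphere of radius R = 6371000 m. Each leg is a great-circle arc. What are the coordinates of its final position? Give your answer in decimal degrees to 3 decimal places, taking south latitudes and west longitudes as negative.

latitude 19.045°, longitude -75.232°

Apply the spherical direct solution leg by leg, carrying full precision between legs.
Leg 1: from (4.538°, -54.279°), δ = 934684/6371000 = 0.146709 rad, θ = 270° → φ = 4.489°, λ = -62.711°.
Leg 2: from (4.489°, -62.711°), δ = 2113249/6371000 = 0.331698 rad, θ = 321° → φ = 19.045°, λ = -75.232°.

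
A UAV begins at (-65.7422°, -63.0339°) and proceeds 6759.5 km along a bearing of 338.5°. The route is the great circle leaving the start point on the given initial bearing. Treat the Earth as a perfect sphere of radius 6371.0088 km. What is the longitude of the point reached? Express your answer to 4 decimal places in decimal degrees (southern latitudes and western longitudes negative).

longitude -81.8114°

Central angle δ = d/R = 1.060978 rad.
With φ₁ = -65.7422° = -1.147418 rad and θ = 338.5° = 5.907940 rad:
Destination latitude: φ₂ = arcsin( sin φ₁ cos δ + cos φ₁ sin δ cos θ ) = arcsin(-0.111284) = -6.3894°.
Then Δλ = atan2(-0.131426, 0.386560) = -0.327729 rad, from sin θ sin δ cos φ₁ over cos δ − sin φ₁ sin φ₂.
λ₂ = -63.0339° + -18.7775° = -81.8114°.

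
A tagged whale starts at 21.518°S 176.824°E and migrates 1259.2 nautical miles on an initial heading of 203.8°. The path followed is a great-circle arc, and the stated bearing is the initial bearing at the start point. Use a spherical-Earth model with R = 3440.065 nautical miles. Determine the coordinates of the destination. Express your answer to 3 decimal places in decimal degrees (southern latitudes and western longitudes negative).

The arc subtends δ = 1259.2/3440.065 = 0.366040 rad at the centre.
Start latitude φ₁ = -0.375560 rad; initial bearing θ = 3.556981 rad.
Destination latitude: φ₂ = arcsin( sin φ₁ cos δ + cos φ₁ sin δ cos θ ) = arcsin(-0.647152) = -40.327°.
Then Δλ = atan2(-0.134370, 0.696381) = -0.190612 rad, from sin θ sin δ cos φ₁ over cos δ − sin φ₁ sin φ₂.
λ₂ = 176.824° + -10.921° = 165.903°.

latitude -40.327°, longitude 165.903°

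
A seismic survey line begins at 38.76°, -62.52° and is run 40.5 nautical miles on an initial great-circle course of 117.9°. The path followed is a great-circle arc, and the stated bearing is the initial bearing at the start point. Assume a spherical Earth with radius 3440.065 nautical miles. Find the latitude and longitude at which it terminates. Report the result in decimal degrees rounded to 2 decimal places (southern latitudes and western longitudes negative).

latitude 38.44°, longitude -61.76°

Angular distance δ = d/R = 40.5 / 3440.065 = 0.011773 rad.
Start latitude φ₁ = 0.676490 rad; initial bearing θ = 2.057743 rad.
sin φ₂ = sin φ₁ cos δ + cos φ₁ sin δ cos θ = (0.626060)(0.999931) + (0.779775)(0.011773)(-0.467930) = 0.621721
φ₂ = asin(0.621721) = 0.670937 rad = 38.44°.
Then Δλ = atan2(0.008113, 0.610697) = 0.013284 rad, from sin θ sin δ cos φ₁ over cos δ − sin φ₁ sin φ₂.
λ₂ = -62.52° + 0.76° = -61.76°.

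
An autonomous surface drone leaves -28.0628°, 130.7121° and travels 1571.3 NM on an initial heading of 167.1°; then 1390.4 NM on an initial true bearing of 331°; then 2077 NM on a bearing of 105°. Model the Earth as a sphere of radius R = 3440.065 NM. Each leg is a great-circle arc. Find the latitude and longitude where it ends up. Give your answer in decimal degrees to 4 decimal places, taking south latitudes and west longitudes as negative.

Apply the spherical direct solution leg by leg, carrying full precision between legs.
Leg 1: from (-28.0628°, 130.7121°), δ = 1571.3/3440.065 = 0.456765 rad, θ = 167.1° → φ = -53.2815°, λ = 140.1912°.
Leg 2: from (-53.2815°, 140.1912°), δ = 1390.4/3440.065 = 0.404178 rad, θ = 331° → φ = -32.0967°, λ = 127.1849°.
Leg 3: from (-32.0967°, 127.1849°), δ = 2077/3440.065 = 0.603768 rad, θ = 105° → φ = -34.1868°, λ = 168.7105°.

latitude -34.1868°, longitude 168.7105°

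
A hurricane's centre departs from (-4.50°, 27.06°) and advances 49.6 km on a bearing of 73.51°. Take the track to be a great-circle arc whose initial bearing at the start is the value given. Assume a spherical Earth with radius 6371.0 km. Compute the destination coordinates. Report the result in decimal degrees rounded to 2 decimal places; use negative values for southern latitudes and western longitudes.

latitude -4.37°, longitude 27.49°

Angular distance δ = d/R = 49.6 / 6371 = 0.007785 rad.
With φ₁ = -4.50° = -0.078540 rad and θ = 73.51° = 1.282992 rad:
sin φ₂ = sin φ₁ cos δ + cos φ₁ sin δ cos θ = (-0.078459)(0.999970) + (0.996917)(0.007785)(0.283848) = -0.076254
φ₂ = asin(-0.076254) = -0.076328 rad = -4.37°.
Δλ = atan2( sin θ sin δ cos φ₁ , cos δ − sin φ₁ sin φ₂ ) = atan2(0.007442, 0.993987) = 0.007487 rad = 0.43°.
λ₂ = 27.06° + 0.43° = 27.49°.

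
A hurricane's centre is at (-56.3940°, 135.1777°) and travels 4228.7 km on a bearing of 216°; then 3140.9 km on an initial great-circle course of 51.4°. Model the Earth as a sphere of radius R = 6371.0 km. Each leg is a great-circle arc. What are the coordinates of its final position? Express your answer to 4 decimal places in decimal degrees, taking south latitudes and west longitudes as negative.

latitude -45.5473°, longitude 80.3554°

Apply the spherical direct solution leg by leg, carrying full precision between legs.
Leg 1: from (-56.3940°, 135.1777°), δ = 4228.7/6371 = 0.663742 rad, θ = 216° → φ = -68.7329°, λ = 48.4752°.
Leg 2: from (-68.7329°, 48.4752°), δ = 3140.9/6371 = 0.493000 rad, θ = 51.4° → φ = -45.5473°, λ = 80.3554°.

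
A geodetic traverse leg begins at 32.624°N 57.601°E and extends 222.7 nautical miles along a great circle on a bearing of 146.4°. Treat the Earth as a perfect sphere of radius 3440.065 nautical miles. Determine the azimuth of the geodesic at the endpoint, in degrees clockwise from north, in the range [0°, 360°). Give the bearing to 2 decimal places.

final bearing 147.62°

Angular distance δ = d/R = 222.7 / 3440.065 = 0.064737 rad.
Converting: φ₁ = 0.569396 rad, θ = 2.555162 rad.
sin φ₂ = sin φ₁ cos δ + cos φ₁ sin δ cos θ = (0.539124)(0.997905) + (0.842227)(0.064692)(-0.832921) = 0.492612
φ₂ = asin(0.492612) = 0.515089 rad = 29.512°.
Δλ = atan2( sin θ sin δ cos φ₁ , cos δ − sin φ₁ sin φ₂ ) = atan2(0.030152, 0.732326) = 0.041149 rad = 2.358°.
λ₂ = λ₁ + Δλ = 59.959°.
The forward bearing on arrival equals the back-azimuth from the destination plus 180°.
Back-azimuth from P₂ (29.51°, 59.96°) to P₁ (32.62°, 57.60°), with Δλ' = λ₁ − λ₂ = -2.36°: atan2( sin Δλ' cos φ₁ , cos φ₂ sin φ₁ − sin φ₂ cos φ₁ cos Δλ' ) = 327.62°.
Final bearing = (327.62° + 180°) mod 360° = 147.62°.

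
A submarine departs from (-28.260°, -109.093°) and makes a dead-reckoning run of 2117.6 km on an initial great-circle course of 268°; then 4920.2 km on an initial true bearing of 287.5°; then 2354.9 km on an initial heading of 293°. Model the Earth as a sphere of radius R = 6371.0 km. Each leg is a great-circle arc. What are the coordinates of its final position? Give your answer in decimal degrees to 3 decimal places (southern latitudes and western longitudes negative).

latitude 0.462°, longitude 167.730°

Apply the spherical direct solution leg by leg, carrying full precision between legs.
Leg 1: from (-28.260°, -109.093°), δ = 2117.6/6371 = 0.332381 rad, θ = 268° → φ = -27.232°, λ = -130.608°.
Leg 2: from (-27.232°, -130.608°), δ = 4920.2/6371 = 0.772281 rad, θ = 287.5° → φ = -8.118°, λ = -172.846°.
Leg 3: from (-8.118°, -172.846°), δ = 2354.9/6371 = 0.369628 rad, θ = 293° → φ = 0.462°, λ = 167.730°.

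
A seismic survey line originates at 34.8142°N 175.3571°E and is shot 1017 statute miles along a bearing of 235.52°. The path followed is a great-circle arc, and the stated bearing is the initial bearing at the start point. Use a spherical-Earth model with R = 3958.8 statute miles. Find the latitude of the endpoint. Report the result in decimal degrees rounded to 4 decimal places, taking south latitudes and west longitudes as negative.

δ = 1017/3958.8 = 0.256896 rad (14.7191°).
Converting: φ₁ = 0.607622 rad, θ = 4.110599 rad.
sin φ₂ = sin φ₁ cos δ + cos φ₁ sin δ cos θ = (0.570917)(0.967183) + (0.821008)(0.254080)(-0.566119) = 0.434088
φ₂ = asin(0.434088) = 0.449026 rad = 25.7273°.
For the longitude increment, Δλ = atan2( sin θ sin δ cos φ₁, cos δ − sin φ₁ sin φ₂ ) = atan2(-0.171955, 0.719355) = -13.4438°.
λ₂ = λ₁ + Δλ = 161.9133°.

latitude 25.7273°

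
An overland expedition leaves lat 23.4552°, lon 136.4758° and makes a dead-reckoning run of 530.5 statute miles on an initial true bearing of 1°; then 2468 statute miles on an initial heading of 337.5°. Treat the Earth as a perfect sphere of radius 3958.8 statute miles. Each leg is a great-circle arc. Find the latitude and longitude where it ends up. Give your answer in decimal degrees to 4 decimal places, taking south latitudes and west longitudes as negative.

Apply the spherical direct solution leg by leg, carrying full precision between legs.
Leg 1: from (23.4552°, 136.4758°), δ = 530.5/3958.8 = 0.134005 rad, θ = 1° → φ = 31.1319°, λ = 136.6319°.
Leg 2: from (31.1319°, 136.6319°), δ = 2468/3958.8 = 0.623421 rad, θ = 337.5° → φ = 61.8175°, λ = 108.3989°.

latitude 61.8175°, longitude 108.3989°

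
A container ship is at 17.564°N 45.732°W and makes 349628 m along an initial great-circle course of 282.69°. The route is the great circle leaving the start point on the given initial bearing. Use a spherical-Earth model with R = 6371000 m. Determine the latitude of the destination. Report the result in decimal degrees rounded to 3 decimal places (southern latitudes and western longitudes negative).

latitude 18.228°

δ = 349628/6371000 = 0.054878 rad (3.1443°).
Converting: φ₁ = 0.306550 rad, θ = 4.933871 rad.
Applying the spherical law of cosines for sides, sin φ₂ = sin φ₁ cos δ + cos φ₁ sin δ cos θ = 0.312804, so φ₂ = 18.228°.
For the longitude increment, Δλ = atan2( sin θ sin δ cos φ₁, cos δ − sin φ₁ sin φ₂ ) = atan2(-0.051016, 0.904099) = -3.230°.
Hence λ₂ = -45.732° + -3.230° = -48.962°.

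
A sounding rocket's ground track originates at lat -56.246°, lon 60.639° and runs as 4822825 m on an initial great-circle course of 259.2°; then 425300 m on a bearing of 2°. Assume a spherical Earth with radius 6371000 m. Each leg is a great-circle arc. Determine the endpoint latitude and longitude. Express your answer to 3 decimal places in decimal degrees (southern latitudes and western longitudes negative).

latitude -38.699°, longitude -5.435°

Apply the spherical direct solution leg by leg, carrying full precision between legs.
Leg 1: from (-56.246°, 60.639°), δ = 4822825/6371000 = 0.756997 rad, θ = 259.2° → φ = -42.522°, λ = -5.606°.
Leg 2: from (-42.522°, -5.606°), δ = 425300/6371000 = 0.066756 rad, θ = 2° → φ = -38.699°, λ = -5.435°.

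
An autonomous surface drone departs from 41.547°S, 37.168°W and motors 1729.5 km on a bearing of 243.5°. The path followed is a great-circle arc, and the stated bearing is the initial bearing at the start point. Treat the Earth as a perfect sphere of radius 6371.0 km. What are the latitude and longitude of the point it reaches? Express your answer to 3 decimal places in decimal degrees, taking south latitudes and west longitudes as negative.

latitude -46.760°, longitude -57.673°

The arc subtends δ = 1729.5/6371 = 0.271464 rad at the centre.
Start latitude φ₁ = -0.725132 rad; initial bearing θ = 4.249877 rad.
Applying the spherical law of cosines for sides, sin φ₂ = sin φ₁ cos δ + cos φ₁ sin δ cos θ = -0.728490, so φ₂ = -46.760°.
Then Δλ = atan2(-0.179596, 0.480220) = -0.357883 rad, from sin θ sin δ cos φ₁ over cos δ − sin φ₁ sin φ₂.
λ₂ = -37.168° + -20.505° = -57.673°.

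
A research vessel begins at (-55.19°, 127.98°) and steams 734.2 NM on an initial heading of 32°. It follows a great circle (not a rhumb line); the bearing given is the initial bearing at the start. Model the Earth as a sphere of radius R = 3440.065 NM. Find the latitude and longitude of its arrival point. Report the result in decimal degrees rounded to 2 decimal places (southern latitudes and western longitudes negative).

The arc subtends δ = 734.2/3440.065 = 0.213426 rad at the centre.
Converting: φ₁ = -0.963247 rad, θ = 0.558505 rad.
Destination latitude: φ₂ = arcsin( sin φ₁ cos δ + cos φ₁ sin δ cos θ ) = arcsin(-0.699881) = -44.42°.
For the longitude increment, Δλ = atan2( sin θ sin δ cos φ₁, cos δ − sin φ₁ sin φ₂ ) = atan2(0.064074, 0.402674) = 9.04°.
λ₂ = λ₁ + Δλ = 137.02°.

latitude -44.42°, longitude 137.02°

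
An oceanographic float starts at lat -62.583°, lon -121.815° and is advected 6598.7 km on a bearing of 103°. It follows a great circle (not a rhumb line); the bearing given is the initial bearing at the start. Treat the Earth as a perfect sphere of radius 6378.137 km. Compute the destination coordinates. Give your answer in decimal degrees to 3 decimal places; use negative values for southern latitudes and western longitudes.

The arc subtends δ = 6598.7/6378.137 = 1.034581 rad at the centre.
Start latitude φ₁ = -1.092279 rad; initial bearing θ = 1.797689 rad.
Destination latitude: φ₂ = arcsin( sin φ₁ cos δ + cos φ₁ sin δ cos θ ) = arcsin(-0.542547) = -32.857°.
Δλ = atan2( sin θ sin δ cos φ₁ , cos δ − sin φ₁ sin φ₂ ) = atan2(0.385691, 0.029279) = 1.495029 rad = 85.659°.
λ₂ = λ₁ + Δλ = -36.156°.

latitude -32.857°, longitude -36.156°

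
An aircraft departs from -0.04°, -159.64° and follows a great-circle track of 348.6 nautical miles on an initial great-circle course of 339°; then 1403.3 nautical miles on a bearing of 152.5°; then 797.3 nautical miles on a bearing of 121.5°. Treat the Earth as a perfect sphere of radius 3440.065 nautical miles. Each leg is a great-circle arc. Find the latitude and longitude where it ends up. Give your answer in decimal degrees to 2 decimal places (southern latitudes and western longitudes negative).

latitude -21.90°, longitude -138.59°

Apply the spherical direct solution leg by leg, carrying full precision between legs.
Leg 1: from (-0.04°, -159.64°), δ = 348.6/3440.065 = 0.101335 rad, θ = 339° → φ = 5.38°, λ = -161.73°.
Leg 2: from (5.38°, -161.73°), δ = 1403.3/3440.065 = 0.407928 rad, θ = 152.5° → φ = -15.32°, λ = -150.78°.
Leg 3: from (-15.32°, -150.78°), δ = 797.3/3440.065 = 0.231769 rad, θ = 121.5° → φ = -21.90°, λ = -138.59°.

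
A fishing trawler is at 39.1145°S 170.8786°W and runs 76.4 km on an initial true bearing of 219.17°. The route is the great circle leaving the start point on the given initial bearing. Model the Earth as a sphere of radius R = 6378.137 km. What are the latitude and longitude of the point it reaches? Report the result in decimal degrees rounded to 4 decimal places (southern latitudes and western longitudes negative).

Angular distance δ = d/R = 76.4 / 6378.137 = 0.011978 rad.
Converting: φ₁ = -0.682677 rad, θ = 3.825238 rad.
sin φ₂ = sin φ₁ cos δ + cos φ₁ sin δ cos θ = (-0.630872)(0.999928) + (0.775887)(0.011978)(-0.775275) = -0.638032
φ₂ = asin(-0.638032) = -0.691940 rad = -39.6452°.
Δλ = atan2( sin θ sin δ cos φ₁ , cos δ − sin φ₁ sin φ₂ ) = atan2(-0.005870, 0.597412) = -0.009826 rad = -0.5630°.
λ₂ = -170.8786° + -0.5630° = -171.4416°.

latitude -39.6452°, longitude -171.4416°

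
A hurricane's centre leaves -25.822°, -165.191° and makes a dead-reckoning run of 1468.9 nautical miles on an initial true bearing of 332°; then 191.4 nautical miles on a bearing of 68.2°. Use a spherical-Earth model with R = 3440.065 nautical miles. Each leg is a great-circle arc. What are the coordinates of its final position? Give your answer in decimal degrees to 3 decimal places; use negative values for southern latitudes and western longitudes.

latitude -2.671°, longitude -173.465°

Apply the spherical direct solution leg by leg, carrying full precision between legs.
Leg 1: from (-25.822°, -165.191°), δ = 1468.9/3440.065 = 0.426998 rad, θ = 332° → φ = -3.860°, λ = -176.428°.
Leg 2: from (-3.860°, -176.428°), δ = 191.4/3440.065 = 0.055638 rad, θ = 68.2° → φ = -2.671°, λ = -173.465°.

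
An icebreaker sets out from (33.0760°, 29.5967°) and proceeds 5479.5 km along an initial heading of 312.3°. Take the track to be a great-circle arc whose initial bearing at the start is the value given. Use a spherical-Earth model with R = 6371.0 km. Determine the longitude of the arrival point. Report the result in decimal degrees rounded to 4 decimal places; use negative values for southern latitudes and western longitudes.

longitude -34.8266°

Angular distance δ = d/R = 5479.5 / 6371 = 0.860069 rad.
Converting: φ₁ = 0.577285 rad, θ = 5.450663 rad.
Applying the spherical law of cosines for sides, sin φ₂ = sin φ₁ cos δ + cos φ₁ sin δ cos θ = 0.783450, so φ₂ = 51.5775°.
For the longitude increment, Δλ = atan2( sin θ sin δ cos φ₁, cos δ − sin φ₁ sin φ₂ ) = atan2(-0.469717, 0.224817) = -64.4233°.
λ₂ = 29.5967° + -64.4233° = -34.8266°.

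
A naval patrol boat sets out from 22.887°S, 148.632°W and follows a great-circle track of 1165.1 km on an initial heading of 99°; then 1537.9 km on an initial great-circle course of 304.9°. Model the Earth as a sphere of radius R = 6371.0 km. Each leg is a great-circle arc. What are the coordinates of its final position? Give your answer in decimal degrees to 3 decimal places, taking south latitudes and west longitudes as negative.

latitude -15.781°, longitude -149.038°

Apply the spherical direct solution leg by leg, carrying full precision between legs.
Leg 1: from (-22.887°, -148.632°), δ = 1165.1/6371 = 0.182876 rad, θ = 99° → φ = -24.119°, λ = -137.282°.
Leg 2: from (-24.119°, -137.282°), δ = 1537.9/6371 = 0.241391 rad, θ = 304.9° → φ = -15.781°, λ = -149.038°.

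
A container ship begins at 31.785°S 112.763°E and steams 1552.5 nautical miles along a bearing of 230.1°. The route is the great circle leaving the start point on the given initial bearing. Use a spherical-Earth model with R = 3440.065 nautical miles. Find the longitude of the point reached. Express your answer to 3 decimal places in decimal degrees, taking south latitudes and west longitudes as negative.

longitude 84.315°

Central angle δ = d/R = 0.451300 rad.
With φ₁ = -31.785° = -0.554753 rad and θ = 230.1° = 4.016003 rad:
Applying the spherical law of cosines for sides, sin φ₂ = sin φ₁ cos δ + cos φ₁ sin δ cos θ = -0.711801, so φ₂ = -45.382°.
Δλ = atan2( sin θ sin δ cos φ₁ , cos δ − sin φ₁ sin φ₂ ) = atan2(-0.284410, 0.524952) = -0.496513 rad = -28.448°.
λ₂ = 112.763° + -28.448° = 84.315°.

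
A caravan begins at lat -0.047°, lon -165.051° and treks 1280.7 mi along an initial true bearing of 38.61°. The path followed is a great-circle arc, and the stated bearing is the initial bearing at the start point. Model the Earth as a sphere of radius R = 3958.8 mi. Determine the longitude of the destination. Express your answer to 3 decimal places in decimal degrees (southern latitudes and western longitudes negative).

longitude -153.236°

Central angle δ = d/R = 0.323507 rad.
Converting: φ₁ = -0.000820 rad, θ = 0.673872 rad.
sin φ₂ = sin φ₁ cos δ + cos φ₁ sin δ cos θ = (-0.000820)(0.948126) + (1.000000)(0.317894)(0.781412) = 0.247628
φ₂ = asin(0.247628) = 0.250231 rad = 14.337°.
Δλ = atan2( sin θ sin δ cos φ₁ , cos δ − sin φ₁ sin φ₂ ) = atan2(0.198371, 0.948329) = 0.206206 rad = 11.815°.
λ₂ = λ₁ + Δλ = -153.236°.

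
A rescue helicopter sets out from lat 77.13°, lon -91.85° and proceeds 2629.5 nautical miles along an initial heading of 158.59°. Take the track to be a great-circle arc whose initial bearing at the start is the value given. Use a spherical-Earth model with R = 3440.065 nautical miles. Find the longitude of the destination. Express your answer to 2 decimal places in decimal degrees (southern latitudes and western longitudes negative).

longitude -74.09°

The arc subtends δ = 2629.5/3440.065 = 0.764375 rad at the centre.
Start latitude φ₁ = 1.346172 rad; initial bearing θ = 2.767918 rad.
Destination latitude: φ₂ = arcsin( sin φ₁ cos δ + cos φ₁ sin δ cos θ ) = arcsin(0.560164) = 34.07°.
Δλ = atan2( sin θ sin δ cos φ₁ , cos δ − sin φ₁ sin φ₂ ) = atan2(0.056273, 0.175723) = 0.309916 rad = 17.76°.
Hence λ₂ = -91.85° + 17.76° = -74.09°.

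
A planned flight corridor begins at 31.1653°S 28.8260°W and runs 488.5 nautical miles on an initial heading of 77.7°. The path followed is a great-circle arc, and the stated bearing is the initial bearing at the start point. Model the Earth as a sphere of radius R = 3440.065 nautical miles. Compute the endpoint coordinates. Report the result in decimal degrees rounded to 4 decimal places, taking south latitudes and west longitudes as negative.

δ = 488.5/3440.065 = 0.142003 rad (8.1362°).
Converting: φ₁ = -0.543937 rad, θ = 1.356121 rad.
sin φ₂ = sin φ₁ cos δ + cos φ₁ sin δ cos θ = (-0.517509)(0.989934) + (0.855678)(0.141526)(0.213030) = -0.486502
φ₂ = asin(-0.486502) = -0.508081 rad = -29.1109°.
Then Δλ = atan2(0.118321, 0.738166) = 0.158939 rad, from sin θ sin δ cos φ₁ over cos δ − sin φ₁ sin φ₂.
Hence λ₂ = -28.8260° + 9.1065° = -19.7195°.

latitude -29.1109°, longitude -19.7195°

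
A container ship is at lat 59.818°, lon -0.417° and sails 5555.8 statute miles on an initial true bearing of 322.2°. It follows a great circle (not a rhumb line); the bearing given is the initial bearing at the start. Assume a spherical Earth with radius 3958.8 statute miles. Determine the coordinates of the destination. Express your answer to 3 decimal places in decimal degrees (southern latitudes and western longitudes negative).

latitude 32.393°, longitude -134.716°

The arc subtends δ = 5555.8/3958.8 = 1.403405 rad at the centre.
With φ₁ = 59.818° = 1.044021 rad and θ = 322.2° = 5.623451 rad:
Applying the spherical law of cosines for sides, sin φ₂ = sin φ₁ cos δ + cos φ₁ sin δ cos θ = 0.535720, so φ₂ = 32.393°.
For the longitude increment, Δλ = atan2( sin θ sin δ cos φ₁, cos δ − sin φ₁ sin φ₂ ) = atan2(-0.303831, -0.296484) = -134.299°.
Hence λ₂ = -0.417° + -134.299° = -134.716°.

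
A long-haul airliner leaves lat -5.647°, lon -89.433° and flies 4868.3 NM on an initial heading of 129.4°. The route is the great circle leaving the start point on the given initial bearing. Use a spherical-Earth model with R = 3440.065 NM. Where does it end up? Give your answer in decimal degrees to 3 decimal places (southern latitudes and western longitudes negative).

latitude -39.737°, longitude -6.345°

δ = 4868.3/3440.065 = 1.415177 rad (81.0837°).
With φ₁ = -5.647° = -0.098559 rad and θ = 129.4° = 2.258456 rad:
sin φ₂ = sin φ₁ cos δ + cos φ₁ sin δ cos θ = (-0.098399)(0.154992) + (0.995147)(0.987916)(-0.634731) = -0.639268
φ₂ = asin(-0.639268) = -0.693546 rad = -39.737°.
Then Δλ = atan2(0.759691, 0.092089) = 1.450166 rad, from sin θ sin δ cos φ₁ over cos δ − sin φ₁ sin φ₂.
λ₂ = λ₁ + Δλ = -6.345°.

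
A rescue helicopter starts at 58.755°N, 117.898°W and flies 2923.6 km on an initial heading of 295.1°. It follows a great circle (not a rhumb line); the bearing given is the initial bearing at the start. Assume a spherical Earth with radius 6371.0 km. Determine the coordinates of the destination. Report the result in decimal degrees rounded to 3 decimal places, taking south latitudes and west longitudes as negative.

latitude 59.765°, longitude -170.705°

δ = 2923.6/6371 = 0.458892 rad (26.2926°).
Converting: φ₁ = 1.025468 rad, θ = 5.150467 rad.
Applying the spherical law of cosines for sides, sin φ₂ = sin φ₁ cos δ + cos φ₁ sin δ cos θ = 0.863971, so φ₂ = 59.765°.
Then Δλ = atan2(-0.208064, 0.157886) = -0.921665 rad, from sin θ sin δ cos φ₁ over cos δ − sin φ₁ sin φ₂.
Hence λ₂ = -117.898° + -52.807° = -170.705°.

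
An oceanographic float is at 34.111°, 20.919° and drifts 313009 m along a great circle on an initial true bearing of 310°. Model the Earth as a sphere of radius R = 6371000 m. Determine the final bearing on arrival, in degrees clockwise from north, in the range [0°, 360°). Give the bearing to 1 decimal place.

final bearing 308.5°

The arc subtends δ = 313009/6371000 = 0.049130 rad at the centre.
With φ₁ = 34.111° = 0.595349 rad and θ = 310° = 5.410521 rad:
Applying the spherical law of cosines for sides, sin φ₂ = sin φ₁ cos δ + cos φ₁ sin δ cos θ = 0.586258, so φ₂ = 35.892°.
Then Δλ = atan2(-0.031148, 0.670021) = -0.046455 rad, from sin θ sin δ cos φ₁ over cos δ − sin φ₁ sin φ₂.
λ₂ = λ₁ + Δλ = 18.257°.
The forward bearing on arrival equals the back-azimuth from the destination plus 180°.
Back-azimuth from P₂ (35.9°, 18.3°) to P₁ (34.1°, 20.9°), with Δλ' = λ₁ − λ₂ = 2.7°: atan2( sin Δλ' cos φ₁ , cos φ₂ sin φ₁ − sin φ₂ cos φ₁ cos Δλ' ) = 128.5°.
Final bearing = (128.5° + 180°) mod 360° = 308.5°.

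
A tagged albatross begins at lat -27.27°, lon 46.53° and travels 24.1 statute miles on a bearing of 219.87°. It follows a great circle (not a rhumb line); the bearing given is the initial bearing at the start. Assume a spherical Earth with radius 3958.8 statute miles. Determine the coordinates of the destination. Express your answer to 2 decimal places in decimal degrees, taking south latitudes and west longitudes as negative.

Angular distance δ = d/R = 24.1 / 3958.8 = 0.006088 rad.
Converting: φ₁ = -0.475951 rad, θ = 3.837455 rad.
Destination latitude: φ₂ = arcsin( sin φ₁ cos δ + cos φ₁ sin δ cos θ ) = arcsin(-0.462329) = -27.54°.
For the longitude increment, Δλ = atan2( sin θ sin δ cos φ₁, cos δ − sin φ₁ sin φ₂ ) = atan2(-0.003469, 0.788150) = -0.25°.
Hence λ₂ = 46.53° + -0.25° = 46.28°.

latitude -27.54°, longitude 46.28°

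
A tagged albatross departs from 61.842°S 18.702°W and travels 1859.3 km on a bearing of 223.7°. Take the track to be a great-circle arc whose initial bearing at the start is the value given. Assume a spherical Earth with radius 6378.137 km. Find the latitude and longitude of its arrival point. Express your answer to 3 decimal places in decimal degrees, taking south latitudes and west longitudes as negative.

δ = 1859.3/6378.137 = 0.291511 rad (16.7024°).
With φ₁ = -61.842° = -1.079347 rad and θ = 223.7° = 3.904302 rad:
sin φ₂ = sin φ₁ cos δ + cos φ₁ sin δ cos θ = (-0.881650)(0.957811) + (0.471905)(0.287400)(-0.722967) = -0.942506
φ₂ = asin(-0.942506) = -1.230052 rad = -70.477°.
Δλ = atan2( sin θ sin δ cos φ₁ , cos δ − sin φ₁ sin φ₂ ) = atan2(-0.093701, 0.126850) = -0.636214 rad = -36.452°.
λ₂ = -18.702° + -36.452° = -55.154°.

latitude -70.477°, longitude -55.154°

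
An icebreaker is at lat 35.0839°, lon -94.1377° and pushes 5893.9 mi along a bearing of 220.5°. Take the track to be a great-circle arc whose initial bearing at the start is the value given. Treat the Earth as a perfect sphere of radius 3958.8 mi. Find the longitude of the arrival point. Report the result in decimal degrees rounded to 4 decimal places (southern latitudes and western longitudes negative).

Angular distance δ = d/R = 5893.9 / 3958.8 = 1.488810 rad.
With φ₁ = 35.0839° = 0.612330 rad and θ = 220.5° = 3.848451 rad:
sin φ₂ = sin φ₁ cos δ + cos φ₁ sin δ cos θ = (0.574775)(0.081895) + (0.818311)(0.996641)(-0.760406) = -0.573088
φ₂ = asin(-0.573088) = -0.610269 rad = -34.9658°.
Δλ = atan2( sin θ sin δ cos φ₁ , cos δ − sin φ₁ sin φ₂ ) = atan2(-0.529665, 0.411291) = -0.910543 rad = -52.1703°.
λ₂ = λ₁ + Δλ = -146.3080°.

longitude -146.3080°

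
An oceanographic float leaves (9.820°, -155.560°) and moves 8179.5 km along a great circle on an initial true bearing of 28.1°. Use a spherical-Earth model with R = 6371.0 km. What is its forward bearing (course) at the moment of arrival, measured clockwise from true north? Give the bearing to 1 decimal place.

final bearing 79.9°

Central angle δ = d/R = 1.283864 rad.
With φ₁ = 9.820° = 0.171391 rad and θ = 28.1° = 0.490438 rad:
Destination latitude: φ₂ = arcsin( sin φ₁ cos δ + cos φ₁ sin δ cos θ ) = arcsin(0.881935) = 61.877°.
Then Δλ = atan2(0.445136, 0.132594) = 1.281293 rad, from sin θ sin δ cos φ₁ over cos δ − sin φ₁ sin φ₂.
λ₂ = -155.560° + 73.413° = -82.147°.
The forward bearing on arrival equals the back-azimuth from the destination plus 180°.
Back-azimuth from P₂ (61.9°, -82.1°) to P₁ (9.8°, -155.6°), with Δλ' = λ₁ − λ₂ = -73.4°: atan2( sin Δλ' cos φ₁ , cos φ₂ sin φ₁ − sin φ₂ cos φ₁ cos Δλ' ) = 259.9°.
Final bearing = (259.9° + 180°) mod 360° = 79.9°.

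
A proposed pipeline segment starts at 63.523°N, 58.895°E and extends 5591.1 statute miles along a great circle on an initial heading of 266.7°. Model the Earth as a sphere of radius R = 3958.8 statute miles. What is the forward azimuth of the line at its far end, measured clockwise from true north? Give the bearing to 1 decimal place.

Angular distance δ = d/R = 5591.1 / 3958.8 = 1.412322 rad.
Converting: φ₁ = 1.108686 rad, θ = 4.654793 rad.
Destination latitude: φ₂ = arcsin( sin φ₁ cos δ + cos φ₁ sin δ cos θ ) = arcsin(0.115917) = 6.657°.
Δλ = atan2( sin θ sin δ cos φ₁ , cos δ − sin φ₁ sin φ₂ ) = atan2(-0.439522, 0.054053) = -1.448429 rad = -82.989°.
λ₂ = 58.895° + -82.989° = -24.094°.
The forward bearing on arrival equals the back-azimuth from the destination plus 180°.
Back-azimuth from P₂ (6.7°, -24.1°) to P₁ (63.5°, 58.9°), with Δλ' = λ₁ − λ₂ = 83.0°: atan2( sin Δλ' cos φ₁ , cos φ₂ sin φ₁ − sin φ₂ cos φ₁ cos Δλ' ) = 26.6°.
Final bearing = (26.6° + 180°) mod 360° = 206.6°.

final bearing 206.6°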